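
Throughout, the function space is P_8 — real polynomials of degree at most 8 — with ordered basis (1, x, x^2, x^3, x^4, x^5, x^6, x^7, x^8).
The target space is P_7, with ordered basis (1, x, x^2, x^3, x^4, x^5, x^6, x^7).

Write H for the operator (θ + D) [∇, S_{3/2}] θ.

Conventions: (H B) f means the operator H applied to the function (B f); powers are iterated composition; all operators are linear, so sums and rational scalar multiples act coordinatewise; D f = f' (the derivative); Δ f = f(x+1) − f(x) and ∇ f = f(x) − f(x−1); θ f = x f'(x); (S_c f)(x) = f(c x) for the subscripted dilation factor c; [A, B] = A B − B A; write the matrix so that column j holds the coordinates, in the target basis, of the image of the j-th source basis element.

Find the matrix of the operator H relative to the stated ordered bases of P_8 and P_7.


the matrix is [[0, 0, 3, -135/8, 57, -4875/32, 5697/16, -97755/128, 6177/4]; [0, 0, 3, 27/8, -78, 12225/32, -5157/4, 460551/128, -17859/2]; [0, 0, 0, 81/4, -54, -1575/16, 19845/16, -731619/128, 38871/2]; [0, 0, 0, 0, 81, -6075/16, 1215/2, 218295/128, -32319/2]; [0, 0, 0, 0, 0, 2025/8, -25515/16, 615195/128, -5670]; [0, 0, 0, 0, 0, 0, 10935/16, -678699/128, 42525/2]; [0, 0, 0, 0, 0, 0, 0, 107163/64, -15309]; [0, 0, 0, 0, 0, 0, 0, 0, 15309/4]] (rows listed top to bottom)

image of 1: 0
image of x: 0
image of x^2: 3x + 3
image of x^3: (81/4)x^2 + (27/8)x - 135/8
image of x^4: 81x^3 - 54x^2 - 78x + 57
image of x^5: (2025/8)x^4 - (6075/16)x^3 - (1575/16)x^2 + (12225/32)x - 4875/32
image of x^6: (10935/16)x^5 - (25515/16)x^4 + (1215/2)x^3 + (19845/16)x^2 - (5157/4)x + 5697/16
image of x^7: (107163/64)x^6 - (678699/128)x^5 + (615195/128)x^4 + (218295/128)x^3 - (731619/128)x^2 + (460551/128)x - 97755/128
image of x^8: (15309/4)x^7 - 15309x^6 + (42525/2)x^5 - 5670x^4 - (32319/2)x^3 + (38871/2)x^2 - (17859/2)x + 6177/4
each image's coordinates form column j of the matrix


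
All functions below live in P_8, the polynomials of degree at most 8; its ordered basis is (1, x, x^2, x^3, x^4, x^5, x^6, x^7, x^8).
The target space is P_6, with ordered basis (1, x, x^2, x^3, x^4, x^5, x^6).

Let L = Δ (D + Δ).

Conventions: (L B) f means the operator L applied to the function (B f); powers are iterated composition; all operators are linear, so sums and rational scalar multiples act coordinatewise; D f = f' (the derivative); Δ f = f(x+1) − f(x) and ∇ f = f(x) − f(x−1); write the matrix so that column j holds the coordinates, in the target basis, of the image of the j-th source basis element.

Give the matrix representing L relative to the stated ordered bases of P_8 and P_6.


the matrix is [[0, 0, 4, 9, 18, 35, 68, 133, 262]; [0, 0, 0, 12, 36, 90, 210, 476, 1064]; [0, 0, 0, 0, 24, 90, 270, 735, 1904]; [0, 0, 0, 0, 0, 40, 180, 630, 1960]; [0, 0, 0, 0, 0, 0, 60, 315, 1260]; [0, 0, 0, 0, 0, 0, 0, 84, 504]; [0, 0, 0, 0, 0, 0, 0, 0, 112]] (rows listed top to bottom)

image of 1: 0
image of x: 0
image of x^2: 4
image of x^3: 12x + 9
image of x^4: 24x^2 + 36x + 18
image of x^5: 40x^3 + 90x^2 + 90x + 35
image of x^6: 60x^4 + 180x^3 + 270x^2 + 210x + 68
image of x^7: 84x^5 + 315x^4 + 630x^3 + 735x^2 + 476x + 133
image of x^8: 112x^6 + 504x^5 + 1260x^4 + 1960x^3 + 1904x^2 + 1064x + 262
each image's coordinates form column j of the matrix


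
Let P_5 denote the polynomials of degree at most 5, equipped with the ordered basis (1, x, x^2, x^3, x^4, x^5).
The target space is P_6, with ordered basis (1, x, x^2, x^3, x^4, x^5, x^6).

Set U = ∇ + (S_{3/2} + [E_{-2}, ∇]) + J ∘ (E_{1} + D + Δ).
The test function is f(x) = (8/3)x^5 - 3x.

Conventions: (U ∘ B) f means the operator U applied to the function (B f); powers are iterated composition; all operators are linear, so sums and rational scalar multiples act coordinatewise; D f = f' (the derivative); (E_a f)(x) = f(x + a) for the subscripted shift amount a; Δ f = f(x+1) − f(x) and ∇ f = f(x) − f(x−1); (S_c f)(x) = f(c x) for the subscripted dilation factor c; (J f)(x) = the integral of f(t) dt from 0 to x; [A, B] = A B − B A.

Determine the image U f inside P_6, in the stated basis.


the image equals g(x) = (4/9)x^6 + (113/4)x^5 + (80/3)x^4 - (80/9)x^3 + (77/2)x^2 - (43/2)x - 1/3

∇ f = (40/3)x^4 - (80/3)x^3 + (80/3)x^2 - (40/3)x - 1/3
S_{3/2} f = (81/4)x^5 - (9/2)x
∇ f = (40/3)x^4 - (80/3)x^3 + (80/3)x^2 - (40/3)x - 1/3
E_{-2} ∇ f = (40/3)x^4 - (400/3)x^3 + (1520/3)x^2 - (2600/3)x + 1679/3
E_{-2} f = (8/3)x^5 - (80/3)x^4 + (320/3)x^3 - (640/3)x^2 + (631/3)x - 238/3
∇ E_{-2} f = (40/3)x^4 - (400/3)x^3 + (1520/3)x^2 - (2600/3)x + 1679/3
[E_{-2}, ∇] f = 0
(S_{3/2} + [E_{-2}, ∇]) f = (81/4)x^5 - (9/2)x
E_{1} f = (8/3)x^5 + (40/3)x^4 + (80/3)x^3 + (80/3)x^2 + (31/3)x - 1/3
D f = (40/3)x^4 - 3
Δ f = (40/3)x^4 + (80/3)x^3 + (80/3)x^2 + (40/3)x - 1/3
(E_{1} + D + Δ) f = (8/3)x^5 + 40x^4 + (160/3)x^3 + (160/3)x^2 + (71/3)x - 11/3
J (E_{1} + D + Δ) f = (4/9)x^6 + 8x^5 + (40/3)x^4 + (160/9)x^3 + (71/6)x^2 - (11/3)x
(∇ + (S_{3/2} + [E_{-2}, ∇]) + J ∘ (E_{1} + D + Δ)) f = (4/9)x^6 + (113/4)x^5 + (80/3)x^4 - (80/9)x^3 + (77/2)x^2 - (43/2)x - 1/3


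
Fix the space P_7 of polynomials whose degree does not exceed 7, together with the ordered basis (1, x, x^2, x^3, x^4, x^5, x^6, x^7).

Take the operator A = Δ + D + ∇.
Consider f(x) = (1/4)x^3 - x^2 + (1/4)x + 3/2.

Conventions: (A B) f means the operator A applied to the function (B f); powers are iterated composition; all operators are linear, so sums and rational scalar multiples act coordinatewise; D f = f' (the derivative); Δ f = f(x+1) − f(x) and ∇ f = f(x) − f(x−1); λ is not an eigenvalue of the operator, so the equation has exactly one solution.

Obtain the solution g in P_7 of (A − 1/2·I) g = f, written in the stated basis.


the result is g(x) = -(1/2)x^3 - 7x^2 - (169/2)x - 512

write g with unknown coordinates in the stated basis and equate coefficients in (A − 1/2·I) g = f
solving from the highest basis element down gives g = -(1/2)x^3 - 7x^2 - (169/2)x - 512
check: A g = -(9/2)x^2 - 42x - 509/2
so A g − 1/2·g = (1/4)x^3 - x^2 + (1/4)x + 3/2 = f ✓


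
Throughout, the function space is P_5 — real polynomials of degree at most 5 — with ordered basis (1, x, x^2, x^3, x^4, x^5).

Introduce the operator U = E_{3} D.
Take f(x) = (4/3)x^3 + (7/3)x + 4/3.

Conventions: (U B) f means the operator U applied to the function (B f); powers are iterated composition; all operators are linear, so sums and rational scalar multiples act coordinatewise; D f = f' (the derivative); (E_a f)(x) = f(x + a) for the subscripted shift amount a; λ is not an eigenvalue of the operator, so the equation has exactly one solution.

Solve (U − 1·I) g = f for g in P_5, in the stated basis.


write g with unknown coordinates in the stated basis and equate coefficients in (U − 1·I) g = f
solving from the highest basis element down gives g = -(4/3)x^3 - 4x^2 - (103/3)x - 287/3
check: U g = -4x^2 - 32x - 283/3
so U g − 1·g = (4/3)x^3 + (7/3)x + 4/3 = f ✓

the image equals g(x) = -(4/3)x^3 - 4x^2 - (103/3)x - 287/3


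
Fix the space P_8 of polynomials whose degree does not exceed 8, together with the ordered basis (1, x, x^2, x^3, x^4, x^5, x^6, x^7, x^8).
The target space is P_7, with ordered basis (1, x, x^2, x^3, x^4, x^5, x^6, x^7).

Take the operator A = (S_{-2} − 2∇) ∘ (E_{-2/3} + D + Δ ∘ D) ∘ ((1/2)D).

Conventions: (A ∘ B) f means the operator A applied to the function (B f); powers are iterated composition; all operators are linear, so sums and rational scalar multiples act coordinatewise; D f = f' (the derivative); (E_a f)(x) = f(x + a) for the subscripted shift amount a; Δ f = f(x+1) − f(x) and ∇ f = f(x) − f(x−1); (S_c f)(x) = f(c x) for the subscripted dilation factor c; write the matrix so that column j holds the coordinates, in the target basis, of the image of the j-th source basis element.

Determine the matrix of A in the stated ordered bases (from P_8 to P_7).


the matrix is [[0, 1/2, -5/3, 14/3, -646/27, 2275/81, -7433/81, 93842/729, -685724/2187]; [0, 0, -2, -8, -76/3, -5420/27, -550/27, -76874/81, 377944/729]; [0, 0, 0, 6, -4, 470/3, -1040/9, 33775/27, -108752/81]; [0, 0, 0, 0, -16, -140/3, -1700/3, -68600/27, -301000/81]; [0, 0, 0, 0, 0, 40, 50, 6265/3, 108080/27]; [0, 0, 0, 0, 0, 0, -96, -266, -19544/3]; [0, 0, 0, 0, 0, 0, 0, 224, 1624/3]; [0, 0, 0, 0, 0, 0, 0, 0, -512]] (rows listed top to bottom)

image of 1: 0
image of x: 1/2
image of x^2: -2x - 5/3
image of x^3: 6x^2 - 8x + 14/3
image of x^4: -16x^3 - 4x^2 - (76/3)x - 646/27
image of x^5: 40x^4 - (140/3)x^3 + (470/3)x^2 - (5420/27)x + 2275/81
image of x^6: -96x^5 + 50x^4 - (1700/3)x^3 - (1040/9)x^2 - (550/27)x - 7433/81
image of x^7: 224x^6 - 266x^5 + (6265/3)x^4 - (68600/27)x^3 + (33775/27)x^2 - (76874/81)x + 93842/729
image of x^8: -512x^7 + (1624/3)x^6 - (19544/3)x^5 + (108080/27)x^4 - (301000/81)x^3 - (108752/81)x^2 + (377944/729)x - 685724/2187
each image's coordinates form column j of the matrix


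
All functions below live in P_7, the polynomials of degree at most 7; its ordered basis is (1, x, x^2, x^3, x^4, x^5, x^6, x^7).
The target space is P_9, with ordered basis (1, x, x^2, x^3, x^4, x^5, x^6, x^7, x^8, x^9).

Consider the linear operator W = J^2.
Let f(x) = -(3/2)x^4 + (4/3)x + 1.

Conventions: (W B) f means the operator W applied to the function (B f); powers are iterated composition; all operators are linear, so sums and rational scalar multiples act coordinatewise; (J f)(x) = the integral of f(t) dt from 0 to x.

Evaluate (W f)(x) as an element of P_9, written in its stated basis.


the image equals g(x) = -(1/20)x^6 + (2/9)x^3 + (1/2)x^2

J f = -(3/10)x^5 + (2/3)x^2 + x
J J f = -(1/20)x^6 + (2/9)x^3 + (1/2)x^2


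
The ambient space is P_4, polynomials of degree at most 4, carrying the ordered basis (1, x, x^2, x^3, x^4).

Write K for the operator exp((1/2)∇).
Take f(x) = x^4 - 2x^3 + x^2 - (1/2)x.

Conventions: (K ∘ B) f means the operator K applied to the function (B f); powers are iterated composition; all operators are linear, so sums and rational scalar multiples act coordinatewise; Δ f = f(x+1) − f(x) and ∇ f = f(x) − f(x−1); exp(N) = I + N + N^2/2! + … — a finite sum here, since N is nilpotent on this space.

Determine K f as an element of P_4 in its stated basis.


g(x) = x^4 - (7/2)x^2 + (3/2)x + 5/16

order-1 term: 2x^3 - 6x^2 + 6x - 9/4
order-2 term: (3/2)x^2 - (9/2)x + 7/2
order-3 term: (1/2)x - 1
order-4 term: 1/16
the series for exp((1/2)∇) f terminates at order 4
exp((1/2)∇) f = x^4 - (7/2)x^2 + (3/2)x + 5/16


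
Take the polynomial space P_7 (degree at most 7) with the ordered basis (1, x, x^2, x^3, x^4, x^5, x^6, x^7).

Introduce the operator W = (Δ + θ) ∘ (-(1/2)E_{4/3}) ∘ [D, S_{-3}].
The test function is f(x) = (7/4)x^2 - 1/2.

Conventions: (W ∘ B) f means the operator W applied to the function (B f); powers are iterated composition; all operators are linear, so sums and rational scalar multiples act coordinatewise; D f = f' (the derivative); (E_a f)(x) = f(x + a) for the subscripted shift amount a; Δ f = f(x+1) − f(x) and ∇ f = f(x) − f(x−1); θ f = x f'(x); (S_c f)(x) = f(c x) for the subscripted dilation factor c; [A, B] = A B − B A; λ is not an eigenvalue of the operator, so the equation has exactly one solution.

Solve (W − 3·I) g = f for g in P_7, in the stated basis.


g(x) = -(7/12)x^2 + (7/3)x + 5/2

write g with unknown coordinates in the stated basis and equate coefficients in (W − 3·I) g = f
solving from the highest basis element down gives g = -(7/12)x^2 + (7/3)x + 5/2
check: W g = 7x + 7
so W g − 3·g = (7/4)x^2 - 1/2 = f ✓


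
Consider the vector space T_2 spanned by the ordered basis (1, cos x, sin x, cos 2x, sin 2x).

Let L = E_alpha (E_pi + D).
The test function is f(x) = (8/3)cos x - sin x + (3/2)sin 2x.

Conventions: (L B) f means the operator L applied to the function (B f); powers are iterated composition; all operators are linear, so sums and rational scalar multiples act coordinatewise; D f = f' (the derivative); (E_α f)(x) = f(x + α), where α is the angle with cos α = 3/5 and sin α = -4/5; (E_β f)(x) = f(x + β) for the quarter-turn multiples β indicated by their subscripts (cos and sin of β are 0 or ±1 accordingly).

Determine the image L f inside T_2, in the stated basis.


E_pi f = -(8/3)cos x + sin x + (3/2)sin 2x
D f = -cos x - (8/3)sin x + 3cos 2x
(E_pi + D) f = -(11/3)cos x - (5/3)sin x + 3cos 2x + (3/2)sin 2x
E_alpha (E_pi + D) f = -(13/15)cos x - (59/15)sin x - (57/25)cos 2x + (123/50)sin 2x

g(x) = -(13/15)cos x - (59/15)sin x - (57/25)cos 2x + (123/50)sin 2x


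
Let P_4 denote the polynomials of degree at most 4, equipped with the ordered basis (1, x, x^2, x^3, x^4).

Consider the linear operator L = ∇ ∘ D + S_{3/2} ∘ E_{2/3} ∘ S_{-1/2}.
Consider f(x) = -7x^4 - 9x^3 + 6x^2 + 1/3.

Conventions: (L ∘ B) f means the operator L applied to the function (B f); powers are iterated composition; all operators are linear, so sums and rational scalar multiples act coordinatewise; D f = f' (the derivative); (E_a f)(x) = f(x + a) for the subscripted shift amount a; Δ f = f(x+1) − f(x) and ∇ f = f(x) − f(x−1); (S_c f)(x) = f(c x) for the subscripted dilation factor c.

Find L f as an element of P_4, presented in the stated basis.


g(x) = -(567/256)x^4 - (9/64)x^3 - (1251/16)x^2 + (1241/36)x + 992/81

D f = -28x^3 - 27x^2 + 12x
∇ D f = -84x^2 + 30x + 11
S_{-1/2} f = -(7/16)x^4 + (9/8)x^3 + (3/2)x^2 + 1/3
E_{2/3} S_{-1/2} f = -(7/16)x^4 - (1/24)x^3 + (31/12)x^2 + (161/54)x + 101/81
S_{3/2} E_{2/3} S_{-1/2} f = -(567/256)x^4 - (9/64)x^3 + (93/16)x^2 + (161/36)x + 101/81
(∇ ∘ D + S_{3/2} ∘ E_{2/3} ∘ S_{-1/2}) f = -(567/256)x^4 - (9/64)x^3 - (1251/16)x^2 + (1241/36)x + 992/81


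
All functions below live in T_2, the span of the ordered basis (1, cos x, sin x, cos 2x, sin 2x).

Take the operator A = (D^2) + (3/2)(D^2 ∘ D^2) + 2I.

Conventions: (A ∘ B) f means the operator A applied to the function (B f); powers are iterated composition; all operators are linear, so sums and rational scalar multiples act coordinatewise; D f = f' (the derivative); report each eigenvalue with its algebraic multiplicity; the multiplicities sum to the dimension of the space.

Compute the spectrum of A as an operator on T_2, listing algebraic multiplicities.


λ = 2 (multiplicity 1), λ = 5/2 (multiplicity 2), λ = 22 (multiplicity 2)

image of 1: 2
image of cos x: (5/2)cos x
image of sin x: (5/2)sin x
image of cos 2x: 22cos 2x
image of sin 2x: 22sin 2x
the matrix is diagonal; its diagonal is (2, 5/2, 5/2, 22, 22)
for a triangular matrix the eigenvalues are the diagonal entries, with algebraic multiplicity their repetition count


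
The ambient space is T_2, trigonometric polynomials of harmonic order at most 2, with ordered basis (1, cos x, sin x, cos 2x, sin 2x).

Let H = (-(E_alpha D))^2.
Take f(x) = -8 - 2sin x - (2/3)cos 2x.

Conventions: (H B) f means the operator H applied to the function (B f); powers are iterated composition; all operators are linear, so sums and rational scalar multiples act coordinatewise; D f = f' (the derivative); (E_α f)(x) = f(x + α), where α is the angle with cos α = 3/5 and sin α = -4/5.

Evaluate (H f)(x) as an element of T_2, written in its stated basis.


D f = -2cos x + (4/3)sin 2x
E_alpha D f = -(6/5)cos x - (8/5)sin x - (32/25)cos 2x - (28/75)sin 2x
(-(E_alpha D)) f = (6/5)cos x + (8/5)sin x + (32/25)cos 2x + (28/75)sin 2x
D (-(E_alpha D)) f = (8/5)cos x - (6/5)sin x + (56/75)cos 2x - (64/25)sin 2x
E_alpha D (-(E_alpha D)) f = (48/25)cos x + (14/25)sin x + (4216/1875)cos 2x + (896/625)sin 2x
(-(E_alpha D)) (-(E_alpha D)) f = -(48/25)cos x - (14/25)sin x - (4216/1875)cos 2x - (896/625)sin 2x

the result is g(x) = -(48/25)cos x - (14/25)sin x - (4216/1875)cos 2x - (896/625)sin 2x


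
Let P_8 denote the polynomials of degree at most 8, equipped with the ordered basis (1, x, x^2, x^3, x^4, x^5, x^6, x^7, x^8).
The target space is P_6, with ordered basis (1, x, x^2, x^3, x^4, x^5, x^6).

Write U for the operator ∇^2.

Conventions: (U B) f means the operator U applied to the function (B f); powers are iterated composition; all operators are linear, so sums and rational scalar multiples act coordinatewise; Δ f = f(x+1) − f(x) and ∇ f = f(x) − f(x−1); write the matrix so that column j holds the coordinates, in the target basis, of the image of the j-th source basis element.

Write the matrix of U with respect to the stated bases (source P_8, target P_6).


the matrix is [[0, 0, 2, -6, 14, -30, 62, -126, 254]; [0, 0, 0, 6, -24, 70, -180, 434, -1008]; [0, 0, 0, 0, 12, -60, 210, -630, 1736]; [0, 0, 0, 0, 0, 20, -120, 490, -1680]; [0, 0, 0, 0, 0, 0, 30, -210, 980]; [0, 0, 0, 0, 0, 0, 0, 42, -336]; [0, 0, 0, 0, 0, 0, 0, 0, 56]] (rows listed top to bottom)

image of 1: 0
image of x: 0
image of x^2: 2
image of x^3: 6x - 6
image of x^4: 12x^2 - 24x + 14
image of x^5: 20x^3 - 60x^2 + 70x - 30
image of x^6: 30x^4 - 120x^3 + 210x^2 - 180x + 62
image of x^7: 42x^5 - 210x^4 + 490x^3 - 630x^2 + 434x - 126
image of x^8: 56x^6 - 336x^5 + 980x^4 - 1680x^3 + 1736x^2 - 1008x + 254
each image's coordinates form column j of the matrix


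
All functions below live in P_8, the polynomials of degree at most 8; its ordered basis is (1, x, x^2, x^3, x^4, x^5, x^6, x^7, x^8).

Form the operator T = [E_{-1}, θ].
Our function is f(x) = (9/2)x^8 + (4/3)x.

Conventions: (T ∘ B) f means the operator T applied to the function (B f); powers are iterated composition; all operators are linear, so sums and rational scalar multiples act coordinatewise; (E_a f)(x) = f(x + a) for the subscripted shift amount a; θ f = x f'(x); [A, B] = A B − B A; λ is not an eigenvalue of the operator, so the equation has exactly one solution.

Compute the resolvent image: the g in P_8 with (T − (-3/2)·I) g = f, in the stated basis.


write g with unknown coordinates in the stated basis and equate coefficients in (T − (-3/2)·I) g = f
solving from the highest basis element down gives g = 3x^8 + 16x^7 - (112/3)x^6 - (784/3)x^5 + (3920/9)x^4 + (59920/27)x^3 - (53872/27)x^2 - (457672/81)x + 366304/243
check: T g = -24x^7 + 56x^6 + 392x^5 - (1960/3)x^4 - (29960/9)x^3 + (26936/9)x^2 + (228872/27)x - 183152/81
so T g − (-3/2)·g = (9/2)x^8 + (4/3)x = f ✓

the image equals g(x) = 3x^8 + 16x^7 - (112/3)x^6 - (784/3)x^5 + (3920/9)x^4 + (59920/27)x^3 - (53872/27)x^2 - (457672/81)x + 366304/243


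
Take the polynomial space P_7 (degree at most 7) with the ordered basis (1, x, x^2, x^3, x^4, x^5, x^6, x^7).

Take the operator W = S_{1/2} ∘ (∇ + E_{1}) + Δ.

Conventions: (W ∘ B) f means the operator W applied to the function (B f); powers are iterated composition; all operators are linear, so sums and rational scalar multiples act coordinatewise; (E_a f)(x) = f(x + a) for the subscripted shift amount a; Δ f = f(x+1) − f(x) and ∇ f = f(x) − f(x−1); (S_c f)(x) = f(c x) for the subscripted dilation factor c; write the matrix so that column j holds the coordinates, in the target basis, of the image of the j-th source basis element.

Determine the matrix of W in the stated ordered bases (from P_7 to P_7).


image of 1: 1
image of x: (1/2)x + 3
image of x^2: (1/4)x^2 + 4x + 1
image of x^3: (1/8)x^3 + (9/2)x^2 + 3x + 3
image of x^4: (1/16)x^4 + 5x^3 + 6x^2 + 8x + 1
image of x^5: (1/32)x^5 + (45/8)x^4 + 10x^3 + 15x^2 + 5x + 3
image of x^6: (1/64)x^6 + (51/8)x^5 + 15x^4 + 25x^3 + 15x^2 + 12x + 1
image of x^7: (1/128)x^7 + (231/32)x^6 + 21x^5 + (315/8)x^4 + 35x^3 + (63/2)x^2 + 7x + 3
each image's coordinates form column j of the matrix

the matrix is [[1, 3, 1, 3, 1, 3, 1, 3]; [0, 1/2, 4, 3, 8, 5, 12, 7]; [0, 0, 1/4, 9/2, 6, 15, 15, 63/2]; [0, 0, 0, 1/8, 5, 10, 25, 35]; [0, 0, 0, 0, 1/16, 45/8, 15, 315/8]; [0, 0, 0, 0, 0, 1/32, 51/8, 21]; [0, 0, 0, 0, 0, 0, 1/64, 231/32]; [0, 0, 0, 0, 0, 0, 0, 1/128]] (rows listed top to bottom)


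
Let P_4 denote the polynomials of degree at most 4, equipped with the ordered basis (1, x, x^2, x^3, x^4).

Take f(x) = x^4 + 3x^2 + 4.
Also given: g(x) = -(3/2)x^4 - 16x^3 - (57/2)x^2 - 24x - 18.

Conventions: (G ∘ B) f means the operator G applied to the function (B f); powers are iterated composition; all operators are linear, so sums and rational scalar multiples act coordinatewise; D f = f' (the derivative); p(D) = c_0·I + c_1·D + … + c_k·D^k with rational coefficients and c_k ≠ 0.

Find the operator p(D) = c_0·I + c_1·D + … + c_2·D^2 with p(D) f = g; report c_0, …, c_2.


D^0 f = x^4 + 3x^2 + 4
D^1 f = 4x^3 + 6x
D^2 f = 12x^2 + 6
matching coefficients of g against c_0 f + c_1 Df + … from the top degree down determines the c_i
solution: c_0 = -3/2, c_1 = -4, c_2 = -2

c_0 = -3/2, c_1 = -4, c_2 = -2


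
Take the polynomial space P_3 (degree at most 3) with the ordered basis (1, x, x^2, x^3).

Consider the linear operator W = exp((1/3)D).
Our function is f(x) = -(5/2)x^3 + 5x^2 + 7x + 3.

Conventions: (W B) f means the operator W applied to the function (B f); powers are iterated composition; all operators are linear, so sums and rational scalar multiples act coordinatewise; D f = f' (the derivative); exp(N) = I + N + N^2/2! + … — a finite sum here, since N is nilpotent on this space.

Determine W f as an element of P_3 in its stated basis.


the image equals g(x) = -(5/2)x^3 + (5/2)x^2 + (19/2)x + 313/54

order-1 term: -(5/2)x^2 + (10/3)x + 7/3
order-2 term: -(5/6)x + 5/9
order-3 term: -5/54
the series for exp((1/3)D) f terminates at order 3
exp((1/3)D) f = -(5/2)x^3 + (5/2)x^2 + (19/2)x + 313/54


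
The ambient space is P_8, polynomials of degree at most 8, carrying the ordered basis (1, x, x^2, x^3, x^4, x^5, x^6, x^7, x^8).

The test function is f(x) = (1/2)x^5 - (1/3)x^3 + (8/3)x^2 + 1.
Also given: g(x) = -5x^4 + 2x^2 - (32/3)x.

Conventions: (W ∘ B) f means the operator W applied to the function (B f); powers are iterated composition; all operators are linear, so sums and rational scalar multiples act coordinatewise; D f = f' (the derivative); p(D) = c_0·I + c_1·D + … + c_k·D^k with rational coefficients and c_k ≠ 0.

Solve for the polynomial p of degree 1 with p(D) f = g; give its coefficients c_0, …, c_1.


D^0 f = (1/2)x^5 - (1/3)x^3 + (8/3)x^2 + 1
D^1 f = (5/2)x^4 - x^2 + (16/3)x
matching coefficients of g against c_0 f + c_1 Df + … from the top degree down determines the c_i
solution: c_0 = 0, c_1 = -2

p(D) = -2·D, i.e. c_0 = 0, c_1 = -2


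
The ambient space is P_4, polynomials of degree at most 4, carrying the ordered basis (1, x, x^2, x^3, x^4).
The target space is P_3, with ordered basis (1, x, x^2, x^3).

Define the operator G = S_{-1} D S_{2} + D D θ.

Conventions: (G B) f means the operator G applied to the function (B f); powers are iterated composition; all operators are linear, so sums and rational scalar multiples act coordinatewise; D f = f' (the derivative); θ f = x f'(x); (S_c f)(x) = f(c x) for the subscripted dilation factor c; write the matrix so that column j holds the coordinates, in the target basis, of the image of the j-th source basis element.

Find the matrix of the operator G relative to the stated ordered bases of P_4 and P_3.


the matrix is [[0, 2, 4, 0, 0]; [0, 0, -8, 18, 0]; [0, 0, 0, 24, 48]; [0, 0, 0, 0, -64]] (rows listed top to bottom)

image of 1: 0
image of x: 2
image of x^2: -8x + 4
image of x^3: 24x^2 + 18x
image of x^4: -64x^3 + 48x^2
each image's coordinates form column j of the matrix


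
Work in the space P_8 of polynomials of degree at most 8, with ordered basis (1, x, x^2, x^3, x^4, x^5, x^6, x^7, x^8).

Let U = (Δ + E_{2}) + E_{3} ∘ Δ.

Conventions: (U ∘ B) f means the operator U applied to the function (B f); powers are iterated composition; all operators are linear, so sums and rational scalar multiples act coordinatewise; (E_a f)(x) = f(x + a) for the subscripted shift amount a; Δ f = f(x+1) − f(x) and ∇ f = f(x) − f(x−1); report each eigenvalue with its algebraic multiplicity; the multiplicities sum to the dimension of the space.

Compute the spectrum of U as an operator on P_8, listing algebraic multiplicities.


image of 1: 1
image of x: x + 4
image of x^2: x^2 + 8x + 12
image of x^3: x^3 + 12x^2 + 36x + 46
image of x^4: x^4 + 16x^3 + 72x^2 + 184x + 192
image of x^5: x^5 + 20x^4 + 120x^3 + 460x^2 + 960x + 814
image of x^6: x^6 + 24x^5 + 180x^4 + 920x^3 + 2880x^2 + 4884x + 3432
image of x^7: x^7 + 28x^6 + 252x^5 + 1610x^4 + 6720x^3 + 17094x^2 + 24024x + 14326
image of x^8: x^8 + 32x^7 + 336x^6 + 2576x^5 + 13440x^4 + 45584x^3 + 96096x^2 + 114608x + 59232
the matrix is upper triangular; its diagonal is (1, 1, 1, 1, 1, 1, 1, 1, 1)
for a triangular matrix the eigenvalues are the diagonal entries, with algebraic multiplicity their repetition count

λ = 1 (multiplicity 9)


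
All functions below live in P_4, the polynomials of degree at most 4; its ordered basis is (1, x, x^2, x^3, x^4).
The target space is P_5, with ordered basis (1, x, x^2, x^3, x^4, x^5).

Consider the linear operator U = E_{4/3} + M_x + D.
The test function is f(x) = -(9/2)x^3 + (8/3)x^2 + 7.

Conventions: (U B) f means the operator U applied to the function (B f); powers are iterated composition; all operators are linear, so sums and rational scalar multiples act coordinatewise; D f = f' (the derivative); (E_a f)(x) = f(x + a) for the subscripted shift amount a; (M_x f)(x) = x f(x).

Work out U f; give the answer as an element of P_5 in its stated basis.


the image equals g(x) = -(9/2)x^4 - (11/6)x^3 - (173/6)x^2 - (41/9)x + 29/27

E_{4/3} f = -(9/2)x^3 - (46/3)x^2 - (152/9)x + 29/27
M_x f = -(9/2)x^4 + (8/3)x^3 + 7x
D f = -(27/2)x^2 + (16/3)x
(E_{4/3} + M_x + D) f = -(9/2)x^4 - (11/6)x^3 - (173/6)x^2 - (41/9)x + 29/27


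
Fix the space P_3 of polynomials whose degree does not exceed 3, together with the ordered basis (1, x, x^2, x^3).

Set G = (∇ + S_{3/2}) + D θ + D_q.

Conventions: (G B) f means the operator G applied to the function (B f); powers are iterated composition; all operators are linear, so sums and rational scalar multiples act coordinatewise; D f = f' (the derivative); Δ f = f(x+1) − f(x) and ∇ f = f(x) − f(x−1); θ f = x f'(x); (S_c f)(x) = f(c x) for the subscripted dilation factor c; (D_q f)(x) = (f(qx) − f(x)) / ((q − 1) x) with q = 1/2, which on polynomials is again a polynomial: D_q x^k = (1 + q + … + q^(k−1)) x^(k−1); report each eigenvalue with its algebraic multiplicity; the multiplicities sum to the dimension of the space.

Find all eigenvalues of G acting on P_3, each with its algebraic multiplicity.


λ = 1 (multiplicity 1), λ = 3/2 (multiplicity 1), λ = 9/4 (multiplicity 1), λ = 27/8 (multiplicity 1)

image of 1: 1
image of x: (3/2)x + 3
image of x^2: (9/4)x^2 + (15/2)x - 1
image of x^3: (27/8)x^3 + (55/4)x^2 - 3x + 1
the matrix is upper triangular; its diagonal is (1, 3/2, 9/4, 27/8)
for a triangular matrix the eigenvalues are the diagonal entries, with algebraic multiplicity their repetition count


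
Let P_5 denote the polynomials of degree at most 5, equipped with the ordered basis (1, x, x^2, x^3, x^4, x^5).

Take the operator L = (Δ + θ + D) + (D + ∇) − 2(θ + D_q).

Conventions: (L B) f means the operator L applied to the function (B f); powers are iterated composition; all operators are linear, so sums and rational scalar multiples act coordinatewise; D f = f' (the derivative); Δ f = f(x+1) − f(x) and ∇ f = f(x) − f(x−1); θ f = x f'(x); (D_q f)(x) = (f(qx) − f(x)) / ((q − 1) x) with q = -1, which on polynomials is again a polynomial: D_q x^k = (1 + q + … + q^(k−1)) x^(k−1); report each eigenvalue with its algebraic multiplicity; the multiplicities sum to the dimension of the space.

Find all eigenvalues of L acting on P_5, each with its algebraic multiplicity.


image of 1: 0
image of x: -x + 2
image of x^2: -2x^2 + 8x
image of x^3: -3x^3 + 10x^2 + 2
image of x^4: -4x^4 + 16x^3 + 8x
image of x^5: -5x^5 + 18x^4 + 20x^2 + 2
the matrix is upper triangular; its diagonal is (0, -1, -2, -3, -4, -5)
for a triangular matrix the eigenvalues are the diagonal entries, with algebraic multiplicity their repetition count

λ = -5 (multiplicity 1), λ = -4 (multiplicity 1), λ = -3 (multiplicity 1), λ = -2 (multiplicity 1), λ = -1 (multiplicity 1), λ = 0 (multiplicity 1)


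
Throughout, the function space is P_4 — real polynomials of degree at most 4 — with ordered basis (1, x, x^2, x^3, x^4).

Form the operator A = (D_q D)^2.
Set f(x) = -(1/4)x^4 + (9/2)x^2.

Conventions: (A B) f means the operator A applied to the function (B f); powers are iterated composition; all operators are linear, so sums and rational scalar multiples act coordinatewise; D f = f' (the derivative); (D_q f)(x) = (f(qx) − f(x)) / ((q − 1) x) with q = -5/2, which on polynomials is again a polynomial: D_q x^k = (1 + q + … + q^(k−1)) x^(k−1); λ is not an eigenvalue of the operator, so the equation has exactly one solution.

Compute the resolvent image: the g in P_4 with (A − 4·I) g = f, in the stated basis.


g(x) = (1/16)x^4 - (9/8)x^2 + 19/32

write g with unknown coordinates in the stated basis and equate coefficients in (A − 4·I) g = f
solving from the highest basis element down gives g = (1/16)x^4 - (9/8)x^2 + 19/32
check: A g = 19/8
so A g − 4·g = -(1/4)x^4 + (9/2)x^2 = f ✓


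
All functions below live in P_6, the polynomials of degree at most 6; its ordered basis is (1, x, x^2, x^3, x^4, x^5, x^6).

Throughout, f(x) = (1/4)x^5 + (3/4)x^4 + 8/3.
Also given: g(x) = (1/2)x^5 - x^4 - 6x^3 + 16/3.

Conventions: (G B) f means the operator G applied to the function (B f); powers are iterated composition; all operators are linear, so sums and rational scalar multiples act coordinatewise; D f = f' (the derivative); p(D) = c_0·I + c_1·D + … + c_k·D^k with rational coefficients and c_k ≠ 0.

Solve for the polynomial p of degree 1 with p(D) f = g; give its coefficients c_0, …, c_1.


c_0 = 2, c_1 = -2

D^0 f = (1/4)x^5 + (3/4)x^4 + 8/3
D^1 f = (5/4)x^4 + 3x^3
matching coefficients of g against c_0 f + c_1 Df + … from the top degree down determines the c_i
solution: c_0 = 2, c_1 = -2


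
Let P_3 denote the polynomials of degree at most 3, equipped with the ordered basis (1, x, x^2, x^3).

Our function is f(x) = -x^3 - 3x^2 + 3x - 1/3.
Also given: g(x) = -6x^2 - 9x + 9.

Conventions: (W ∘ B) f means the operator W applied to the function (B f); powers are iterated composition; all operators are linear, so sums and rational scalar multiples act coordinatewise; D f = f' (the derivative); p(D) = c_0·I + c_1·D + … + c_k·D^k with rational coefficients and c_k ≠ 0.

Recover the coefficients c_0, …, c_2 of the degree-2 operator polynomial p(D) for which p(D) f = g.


p(D) = 2·D − (1/2)·D^2, i.e. c_0 = 0, c_1 = 2, c_2 = -1/2

D^0 f = -x^3 - 3x^2 + 3x - 1/3
D^1 f = -3x^2 - 6x + 3
D^2 f = -6x - 6
matching coefficients of g against c_0 f + c_1 Df + … from the top degree down determines the c_i
solution: c_0 = 0, c_1 = 2, c_2 = -1/2


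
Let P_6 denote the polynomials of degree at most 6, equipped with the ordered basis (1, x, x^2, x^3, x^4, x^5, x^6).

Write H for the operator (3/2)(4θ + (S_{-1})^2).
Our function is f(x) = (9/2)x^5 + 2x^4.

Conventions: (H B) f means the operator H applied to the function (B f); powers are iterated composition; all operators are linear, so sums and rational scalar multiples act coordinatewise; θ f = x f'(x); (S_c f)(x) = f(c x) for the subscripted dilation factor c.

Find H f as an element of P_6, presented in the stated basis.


θ f = (45/2)x^5 + 8x^4
(4θ) f = 90x^5 + 32x^4
S_{-1} f = -(9/2)x^5 + 2x^4
S_{-1} S_{-1} f = (9/2)x^5 + 2x^4
(4θ + (S_{-1})^2) f = (189/2)x^5 + 34x^4
((3/2)(4θ + (S_{-1})^2)) f = (567/4)x^5 + 51x^4

the image equals g(x) = (567/4)x^5 + 51x^4


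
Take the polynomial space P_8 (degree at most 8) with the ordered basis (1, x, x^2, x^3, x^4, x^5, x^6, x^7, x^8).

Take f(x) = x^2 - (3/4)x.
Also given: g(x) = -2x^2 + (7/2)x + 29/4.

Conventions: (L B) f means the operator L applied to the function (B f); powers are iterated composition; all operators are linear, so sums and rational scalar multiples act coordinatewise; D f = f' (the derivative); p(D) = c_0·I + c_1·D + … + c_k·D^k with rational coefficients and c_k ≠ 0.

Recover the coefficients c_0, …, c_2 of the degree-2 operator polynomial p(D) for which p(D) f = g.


D^0 f = x^2 - (3/4)x
D^1 f = 2x - 3/4
D^2 f = 2
matching coefficients of g against c_0 f + c_1 Df + … from the top degree down determines the c_i
solution: c_0 = -2, c_1 = 1, c_2 = 4

p(D) = -2·I + D + 4·D^2, i.e. c_0 = -2, c_1 = 1, c_2 = 4


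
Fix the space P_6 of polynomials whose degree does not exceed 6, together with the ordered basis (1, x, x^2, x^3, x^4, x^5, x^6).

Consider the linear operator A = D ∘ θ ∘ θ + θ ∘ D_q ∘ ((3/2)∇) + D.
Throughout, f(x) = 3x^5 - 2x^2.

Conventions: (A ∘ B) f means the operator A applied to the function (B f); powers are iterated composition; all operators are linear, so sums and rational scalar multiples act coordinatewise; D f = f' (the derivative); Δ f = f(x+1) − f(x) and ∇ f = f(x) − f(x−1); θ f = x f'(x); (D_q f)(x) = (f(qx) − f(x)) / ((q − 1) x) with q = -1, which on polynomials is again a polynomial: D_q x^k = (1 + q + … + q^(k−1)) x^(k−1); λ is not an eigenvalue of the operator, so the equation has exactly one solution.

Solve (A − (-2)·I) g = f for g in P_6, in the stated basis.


write g with unknown coordinates in the stated basis and equate coefficients in (A − (-2)·I) g = f
solving from the highest basis element down gives g = (3/2)x^5 - (195/2)x^4 + 3315x^3 - (98237/2)x^2 + (491185/2)x - 491185/2
check: A g = 195x^4 - 6630x^3 + 98235x^2 - 491185x + 491185
so A g − (-2)·g = 3x^5 - 2x^2 = f ✓

the result is g(x) = (3/2)x^5 - (195/2)x^4 + 3315x^3 - (98237/2)x^2 + (491185/2)x - 491185/2


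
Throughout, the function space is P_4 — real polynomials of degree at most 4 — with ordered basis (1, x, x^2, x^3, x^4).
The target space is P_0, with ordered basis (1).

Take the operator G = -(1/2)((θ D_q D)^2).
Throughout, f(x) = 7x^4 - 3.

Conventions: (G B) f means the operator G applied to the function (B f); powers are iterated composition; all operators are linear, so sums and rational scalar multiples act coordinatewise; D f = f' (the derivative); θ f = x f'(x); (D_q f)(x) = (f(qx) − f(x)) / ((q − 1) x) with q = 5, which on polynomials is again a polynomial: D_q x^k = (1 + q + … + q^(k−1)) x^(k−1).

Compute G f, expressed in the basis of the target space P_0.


D f = 28x^3
D_q D f = 868x^2
θ D_q D f = 1736x^2
D (θ D_q D) f = 3472x
D_q D (θ D_q D) f = 3472
θ D_q D (θ D_q D) f = 0
(-(1/2)((θ D_q D)^2)) f = 0

g(x) = 0


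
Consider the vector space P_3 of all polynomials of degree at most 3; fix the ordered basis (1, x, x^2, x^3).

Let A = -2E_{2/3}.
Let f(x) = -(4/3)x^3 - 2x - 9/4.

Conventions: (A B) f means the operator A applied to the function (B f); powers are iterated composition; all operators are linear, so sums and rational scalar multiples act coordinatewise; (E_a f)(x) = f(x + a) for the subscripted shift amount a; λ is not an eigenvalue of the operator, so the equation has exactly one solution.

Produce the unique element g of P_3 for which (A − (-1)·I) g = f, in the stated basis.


write g with unknown coordinates in the stated basis and equate coefficients in (A − (-1)·I) g = f
solving from the highest basis element down gives g = (4/3)x^3 - (16/3)x^2 + (38/3)x - 3463/324
check: A g = -(8/3)x^3 + (16/3)x^2 - (44/3)x + 1367/162
so A g − (-1)·g = -(4/3)x^3 - 2x - 9/4 = f ✓

g(x) = (4/3)x^3 - (16/3)x^2 + (38/3)x - 3463/324


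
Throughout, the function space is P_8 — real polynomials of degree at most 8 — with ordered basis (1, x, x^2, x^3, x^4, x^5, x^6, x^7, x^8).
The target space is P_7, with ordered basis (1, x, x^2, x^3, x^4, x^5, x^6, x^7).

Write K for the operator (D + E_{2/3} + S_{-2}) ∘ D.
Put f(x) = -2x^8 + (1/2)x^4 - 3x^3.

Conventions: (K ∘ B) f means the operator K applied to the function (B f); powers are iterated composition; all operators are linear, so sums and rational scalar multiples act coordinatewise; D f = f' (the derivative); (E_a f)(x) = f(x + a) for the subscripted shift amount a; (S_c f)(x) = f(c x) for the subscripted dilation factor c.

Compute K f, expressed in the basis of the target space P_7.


D f = -16x^7 + 2x^3 - 9x^2
D D f = -112x^6 + 6x^2 - 18x
E_{2/3} D f = -16x^7 - (224/3)x^6 - (448/3)x^5 - (4480/27)x^4 - (8798/81)x^3 - (3989/81)x^2 - (13972/729)x - 9500/2187
S_{-2} D f = 2048x^7 - 16x^3 - 36x^2
(D + E_{2/3} + S_{-2}) D f = 2032x^7 - (560/3)x^6 - (448/3)x^5 - (4480/27)x^4 - (10094/81)x^3 - (6419/81)x^2 - (27094/729)x - 9500/2187

the result is g(x) = 2032x^7 - (560/3)x^6 - (448/3)x^5 - (4480/27)x^4 - (10094/81)x^3 - (6419/81)x^2 - (27094/729)x - 9500/2187


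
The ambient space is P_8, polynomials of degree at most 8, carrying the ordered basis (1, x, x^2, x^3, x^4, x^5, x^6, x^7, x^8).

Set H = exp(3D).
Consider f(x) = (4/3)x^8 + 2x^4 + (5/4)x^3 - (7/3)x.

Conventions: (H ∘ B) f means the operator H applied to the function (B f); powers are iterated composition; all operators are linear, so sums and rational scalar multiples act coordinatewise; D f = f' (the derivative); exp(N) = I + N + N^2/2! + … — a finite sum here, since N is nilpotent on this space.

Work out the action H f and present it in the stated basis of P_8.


the result is g(x) = (4/3)x^8 + 32x^7 + 336x^6 + 2016x^5 + 7562x^4 + (72677/4)x^3 + (109341/4)x^2 + (282905/12)x + 35747/4

order-1 term: 32x^7 + 24x^3 + (45/4)x^2 - 7
order-2 term: 336x^6 + 108x^2 + (135/4)x
order-3 term: 2016x^5 + 216x + 135/4
order-4 term: 7560x^4 + 162
order-5 term: 18144x^3
order-6 term: 27216x^2
order-7 term: 23328x
order-8 term: 8748
the series for exp(3D) f terminates at order 8
exp(3D) f = (4/3)x^8 + 32x^7 + 336x^6 + 2016x^5 + 7562x^4 + (72677/4)x^3 + (109341/4)x^2 + (282905/12)x + 35747/4


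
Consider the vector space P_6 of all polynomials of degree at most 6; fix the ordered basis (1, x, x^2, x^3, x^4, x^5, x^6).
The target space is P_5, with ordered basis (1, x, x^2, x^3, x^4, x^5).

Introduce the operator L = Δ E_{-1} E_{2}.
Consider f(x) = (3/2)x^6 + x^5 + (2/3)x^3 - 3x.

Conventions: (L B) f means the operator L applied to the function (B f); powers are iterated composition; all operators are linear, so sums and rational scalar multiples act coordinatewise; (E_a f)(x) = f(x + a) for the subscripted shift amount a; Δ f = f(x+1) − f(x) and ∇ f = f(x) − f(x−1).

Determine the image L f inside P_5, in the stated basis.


the result is g(x) = 9x^5 + (145/2)x^4 + 240x^3 + (819/2)x^2 + 360x + 763/6

E_{2} f = (3/2)x^6 + 19x^5 + 100x^4 + (842/3)x^3 + 444x^2 + 373x + 382/3
E_{-1} E_{2} f = (3/2)x^6 + 10x^5 + (55/2)x^4 + (122/3)x^3 + (69/2)x^2 + 13x + 1/6
Δ E_{-1} E_{2} f = 9x^5 + (145/2)x^4 + 240x^3 + (819/2)x^2 + 360x + 763/6


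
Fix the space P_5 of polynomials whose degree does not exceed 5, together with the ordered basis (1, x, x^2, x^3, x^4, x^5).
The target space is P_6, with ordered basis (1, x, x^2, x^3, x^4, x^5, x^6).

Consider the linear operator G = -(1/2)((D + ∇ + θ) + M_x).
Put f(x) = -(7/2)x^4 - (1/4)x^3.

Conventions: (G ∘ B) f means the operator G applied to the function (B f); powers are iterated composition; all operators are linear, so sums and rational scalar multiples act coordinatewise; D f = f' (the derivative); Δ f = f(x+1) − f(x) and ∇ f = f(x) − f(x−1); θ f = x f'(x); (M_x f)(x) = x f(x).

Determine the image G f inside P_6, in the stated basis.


g(x) = (7/4)x^5 + (57/8)x^4 + (115/8)x^3 - (39/4)x^2 + (53/8)x - 13/8

D f = -14x^3 - (3/4)x^2
∇ f = -14x^3 + (81/4)x^2 - (53/4)x + 13/4
θ f = -14x^4 - (3/4)x^3
(D + ∇ + θ) f = -14x^4 - (115/4)x^3 + (39/2)x^2 - (53/4)x + 13/4
M_x f = -(7/2)x^5 - (1/4)x^4
((D + ∇ + θ) + M_x) f = -(7/2)x^5 - (57/4)x^4 - (115/4)x^3 + (39/2)x^2 - (53/4)x + 13/4
(-(1/2)((D + ∇ + θ) + M_x)) f = (7/4)x^5 + (57/8)x^4 + (115/8)x^3 - (39/4)x^2 + (53/8)x - 13/8


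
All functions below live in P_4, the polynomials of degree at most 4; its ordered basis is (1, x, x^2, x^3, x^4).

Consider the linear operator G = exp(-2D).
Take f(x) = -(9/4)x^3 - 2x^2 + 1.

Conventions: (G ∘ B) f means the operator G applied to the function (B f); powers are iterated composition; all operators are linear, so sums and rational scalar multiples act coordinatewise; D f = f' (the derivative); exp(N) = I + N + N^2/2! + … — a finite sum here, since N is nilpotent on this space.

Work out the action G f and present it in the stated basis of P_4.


order-1 term: (27/2)x^2 + 8x
order-2 term: -27x - 8
order-3 term: 18
the series for exp(-2D) f terminates at order 3
exp(-2D) f = -(9/4)x^3 + (23/2)x^2 - 19x + 11

the result is g(x) = -(9/4)x^3 + (23/2)x^2 - 19x + 11
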